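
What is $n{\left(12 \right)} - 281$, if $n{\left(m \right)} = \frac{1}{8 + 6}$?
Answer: $- \frac{3933}{14} \approx -280.93$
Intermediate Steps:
$n{\left(m \right)} = \frac{1}{14}$
$n{\left(12 \right)} - 281 = \frac{1}{14} - 281 = - \frac{3933}{14}$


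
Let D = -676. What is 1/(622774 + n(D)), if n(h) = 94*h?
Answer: 1/559230 ≈ 1.7882e-6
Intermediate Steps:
1/(622774 + n(D)) = 1/(622774 + 94*(-676)) = 1/(622774 - 63544) = 1/559230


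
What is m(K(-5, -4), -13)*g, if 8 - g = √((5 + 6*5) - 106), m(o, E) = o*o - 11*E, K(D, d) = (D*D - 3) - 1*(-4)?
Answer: 6552 - 819*I*√71 ≈ 6552.0 - 6901.0*I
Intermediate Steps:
K(D, d) = 1 + D² (K(D, d) = (D² - 3) + 4 = (-3 + D²) + 4 = 1 + D²)
m(o, E) = o² - 11*E
g = 8 - I*√71 (g = 8 - √((5 + 6*5) - 106) = 8 - √((5 + 30) - 106) = 8 - √(35 - 106) = 8 - √(-71) = 8 - I*√71 ≈ 8.0 - 8.4261*I)
m(K(-5, -4), -13)*g = ((1 + (-5)²)² - 11*(-13))*(8 - I*√71) = ((1 + 25)² + 143)*(8 - I*√71) = (26² + 143)*(8 - I*√71) = (676 + 143)*(8 - I*√71) = 819*(8 - I*√71) = 6552 - 819*I*√71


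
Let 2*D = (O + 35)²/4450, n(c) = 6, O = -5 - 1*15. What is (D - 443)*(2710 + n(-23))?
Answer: -107077621/89 ≈ -1.2031e+6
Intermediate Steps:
O = -20 (O = -5 - 15 = -20)
D = 9/356 (D = ((-20 + 35)²/4450)/2 = (15²*(1/4450))/2 = (225*(1/4450))/2 = (½)*(9/178) = 9/356 ≈ 0.025281)
(D - 443)*(2710 + n(-23)) = (9/356 - 443)*(2710 + 6) = -157699/356*2716 = -107077621/89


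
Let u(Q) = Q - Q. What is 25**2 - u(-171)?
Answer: 625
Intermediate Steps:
u(Q) = 0
25**2 - u(-171) = 25**2 - 1*0 = 625 + 0 = 625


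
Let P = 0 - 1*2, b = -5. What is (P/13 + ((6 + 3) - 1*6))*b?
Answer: -185/13 ≈ -14.231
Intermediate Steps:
P = -2 (P = 0 - 2 = -2)
(P/13 + ((6 + 3) - 1*6))*b = (-2/13 + ((6 + 3) - 1*6))*(-5) = (-2*1/13 + (9 - 6))*(-5) = (-2/13 + 3)*(-5) = (37/13)*(-5) = -185/13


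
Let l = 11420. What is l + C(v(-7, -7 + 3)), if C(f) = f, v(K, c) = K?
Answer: 11413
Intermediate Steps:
l + C(v(-7, -7 + 3)) = 11420 - 7 = 11413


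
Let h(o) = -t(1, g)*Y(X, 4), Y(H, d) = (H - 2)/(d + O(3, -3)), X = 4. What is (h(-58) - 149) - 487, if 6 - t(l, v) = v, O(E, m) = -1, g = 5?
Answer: -1910/3 ≈ -636.67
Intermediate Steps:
t(l, v) = 6 - v
Y(H, d) = (-2 + H)/(-1 + d) (Y(H, d) = (H - 2)/(d - 1) = (-2 + H)/(-1 + d))
h(o) = -2/3 (h(o) = -(6 - 1*5)*(-2 + 4)/(-1 + 4) = -(6 - 5)*2/3 = -(1/3)*2 = -2/3)
(h(-58) - 149) - 487 = (-2/3 - 149) - 487 = -449/3 - 487 = -1910/3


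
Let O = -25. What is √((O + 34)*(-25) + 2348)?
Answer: √2123 ≈ 46.076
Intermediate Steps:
√((O + 34)*(-25) + 2348) = √((-25 + 34)*(-25) + 2348) = √(9*(-25) + 2348) = √(-225 + 2348) = √2123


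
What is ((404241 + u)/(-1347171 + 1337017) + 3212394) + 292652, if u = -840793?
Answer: 17795336818/5077 ≈ 3.5051e+6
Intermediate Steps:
((404241 + u)/(-1347171 + 1337017) + 3212394) + 292652 = ((404241 - 840793)/(-1347171 + 1337017) + 3212394) + 292652 = (-436552/(-10154) + 3212394) + 292652 = (-436552*(-1/10154) + 3212394) + 292652 = (218276/5077 + 3212394) + 292652 = 16309542614/5077 + 292652 = 17795336818/5077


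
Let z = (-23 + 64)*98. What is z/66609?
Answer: 4018/66609 ≈ 0.060322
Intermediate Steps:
z = 4018 (z = 41*98 = 4018)
z/66609 = 4018/66609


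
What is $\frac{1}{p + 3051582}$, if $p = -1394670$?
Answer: $\frac{1}{1656912} \approx 6.0353 \cdot 10^{-7}$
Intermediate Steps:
$\frac{1}{p + 3051582} = \frac{1}{-1394670 + 3051582} = \frac{1}{1656912}$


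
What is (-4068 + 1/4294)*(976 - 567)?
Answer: -7144408319/4294 ≈ -1.6638e+6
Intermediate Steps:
(-4068 + 1/4294)*(976 - 567) = (-4068 + 1/4294)*409 = -17467991/4294*409 = -7144408319/4294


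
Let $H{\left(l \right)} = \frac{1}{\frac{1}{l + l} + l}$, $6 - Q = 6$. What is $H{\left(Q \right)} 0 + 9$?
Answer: $9$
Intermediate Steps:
$Q = 0$ ($Q = 6 - 6 = 0$)
$H{\left(l \right)} = \frac{1}{l + \frac{1}{2 l}}$ ($H{\left(l \right)} = \frac{1}{\frac{1}{2 l} + l} = \frac{1}{l + \frac{1}{2 l}}$)
$H{\left(Q \right)} 0 + 9 = 2 \cdot 0 \frac{1}{1 + 2 \cdot 0^{2}} \cdot 0 + 9 = 2 \cdot 0 \frac{1}{1 + 2 \cdot 0} \cdot 0 + 9 = 2 \cdot 0 \frac{1}{1 + 0} \cdot 0 + 9 = 2 \cdot 0 \cdot 1^{-1} \cdot 0 + 9 = 2 \cdot 0 \cdot 1 \cdot 0 + 9 = 0 \cdot 0 + 9 = 0 + 9 = 9$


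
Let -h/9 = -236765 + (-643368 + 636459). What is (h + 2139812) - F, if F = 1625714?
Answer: 2707164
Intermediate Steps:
h = 2193066 (h = -9*(-236765 + (-643368 + 636459)) = -9*(-236765 - 6909) = -9*(-243674) = 2193066)
(h + 2139812) - F = (2193066 + 2139812) - 1*1625714 = 4332878 - 1625714 = 2707164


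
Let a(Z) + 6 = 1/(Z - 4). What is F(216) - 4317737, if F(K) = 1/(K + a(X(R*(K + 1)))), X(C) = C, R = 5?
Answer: -980173793026/227011 ≈ -4.3177e+6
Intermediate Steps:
a(Z) = -6 + 1/(-4 + Z) (a(Z) = -6 + 1/(Z - 4) = -6 + 1/(-4 + Z))
F(K) = 1/(K + (-5 - 30*K)/(1 + 5*K)) (F(K) = 1/(K + (25 - 30*(K + 1))/(-4 + 5*(K + 1))) = 1/(K + (25 - 30*(1 + K))/(-4 + 5*(1 + K))) = 1/(K + (25 - 6*(5 + 5*K))/(-4 + (5 + 5*K))) = 1/(K + (25 + (-30 - 30*K))/(1 + 5*K)) = 1/(K + (-5 - 30*K)/(1 + 5*K)))
F(216) - 4317737 = (1 + 5*216)/(-5 - 29*216 + 5*216²) - 4317737 = (1 + 1080)/(-5 - 6264 + 5*46656) - 4317737 = 1081/(-5 - 6264 + 233280) - 4317737 = 1081/227011 - 4317737 = -980173793026/227011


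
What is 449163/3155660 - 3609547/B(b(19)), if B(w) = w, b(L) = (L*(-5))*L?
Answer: 2278262765047/1139193260 ≈ 1999.9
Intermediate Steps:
b(L) = -5*L² (b(L) = (-5*L)*L = -5*L²)
449163/3155660 - 3609547/B(b(19)) = 449163/3155660 - 3609547/((-5*19²)) = 449163*(1/3155660) - 3609547/((-5*361)) = 449163/3155660 - 3609547/(-1805) = 449163/3155660 - 3609547*(-1/1805) = 449163/3155660 + 3609547/1805 = 2278262765047/1139193260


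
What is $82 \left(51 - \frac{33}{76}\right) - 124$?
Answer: $\frac{152851}{38} \approx 4022.4$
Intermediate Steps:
$82 \left(51 - \frac{33}{76}\right) - 124 = 82 \cdot \frac{3843}{76} - 124 = \frac{157563}{38} - 124 = \frac{152851}{38}$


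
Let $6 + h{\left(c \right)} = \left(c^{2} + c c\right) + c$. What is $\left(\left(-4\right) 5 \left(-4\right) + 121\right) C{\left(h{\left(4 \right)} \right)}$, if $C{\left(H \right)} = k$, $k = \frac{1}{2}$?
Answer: $\frac{201}{2} \approx 100.5$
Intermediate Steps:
$h{\left(c \right)} = -6 + c + 2 c^{2}$ ($h{\left(c \right)} = -6 + \left(\left(c^{2} + c c\right) + c\right) = -6 + \left(\left(c^{2} + c^{2}\right) + c\right) = -6 + \left(2 c^{2} + c\right) = -6 + \left(c + 2 c^{2}\right) = -6 + c + 2 c^{2}$)
$k = \frac{1}{2} \approx 0.5$
$C{\left(H \right)} = \frac{1}{2}$
$\left(\left(-4\right) 5 \left(-4\right) + 121\right) C{\left(h{\left(4 \right)} \right)} = \left(\left(-4\right) 5 \left(-4\right) + 121\right) \frac{1}{2} = \left(\left(-20\right) \left(-4\right) + 121\right) \frac{1}{2} = \left(80 + 121\right) \frac{1}{2} = 201 \cdot \frac{1}{2} = \frac{201}{2}$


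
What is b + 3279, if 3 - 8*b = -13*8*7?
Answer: 26963/8 ≈ 3370.4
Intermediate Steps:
b = 731/8 (b = 3/8 - (-13*8)*7/8 = 3/8 - (-13)*7 = 3/8 - 1/8*(-728) = 3/8 + 91 = 731/8 ≈ 91.375)
b + 3279 = 731/8 + 3279 = 26963/8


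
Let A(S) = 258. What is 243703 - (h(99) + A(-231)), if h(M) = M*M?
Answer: 233644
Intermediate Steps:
h(M) = M²
243703 - (h(99) + A(-231)) = 243703 - (99² + 258) = 243703 - (9801 + 258) = 243703 - 1*10059 = 243703 - 10059 = 233644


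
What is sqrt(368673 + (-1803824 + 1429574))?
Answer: 13*I*sqrt(33) ≈ 74.679*I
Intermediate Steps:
sqrt(368673 + (-1803824 + 1429574)) = sqrt(368673 - 374250) = sqrt(-5577) = 13*I*sqrt(33)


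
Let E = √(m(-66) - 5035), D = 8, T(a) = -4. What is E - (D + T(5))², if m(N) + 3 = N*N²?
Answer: -16 + I*√292534 ≈ -16.0 + 540.86*I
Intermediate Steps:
m(N) = -3 + N³ (m(N) = -3 + N*N² = -3 + N³)
E = I*√292534 (E = √((-3 + (-66)³) - 5035) = √((-3 - 287496) - 5035) = √(-287499 - 5035) = √(-292534) = I*√292534 ≈ 540.86*I)
E - (D + T(5))² = I*√292534 - (8 - 4)² = I*√292534 - 1*4² = I*√292534 - 1*16 = I*√292534 - 16 = -16 + I*√292534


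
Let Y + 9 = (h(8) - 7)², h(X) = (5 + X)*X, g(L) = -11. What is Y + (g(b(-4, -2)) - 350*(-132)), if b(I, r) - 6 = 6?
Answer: 55589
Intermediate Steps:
b(I, r) = 12 (b(I, r) = 6 + 6 = 12)
h(X) = X*(5 + X)
Y = 9400 (Y = -9 + (8*(5 + 8) - 7)² = -9 + (8*13 - 7)² = -9 + (104 - 7)² = -9 + 97² = -9 + 9409 = 9400)
Y + (g(b(-4, -2)) - 350*(-132)) = 9400 + (-11 - 350*(-132)) = 9400 + (-11 + 46200) = 9400 + 46189 = 55589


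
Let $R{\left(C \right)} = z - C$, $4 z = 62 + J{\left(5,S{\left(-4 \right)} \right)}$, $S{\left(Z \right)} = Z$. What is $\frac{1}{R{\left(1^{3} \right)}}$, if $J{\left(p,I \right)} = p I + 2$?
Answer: $\frac{1}{10} \approx 0.1$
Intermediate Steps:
$J{\left(p,I \right)} = 2 + I p$ ($J{\left(p,I \right)} = I p + 2 = 2 + I p$)
$z = 11$ ($z = \frac{62 + \left(2 - 20\right)}{4} = \frac{62 - 18}{4} = \frac{1}{4} \cdot 44 = 11$)
$R{\left(C \right)} = 11 - C$
$\frac{1}{R{\left(1^{3} \right)}} = \frac{1}{11 - 1^{3}} = \frac{1}{11 - 1} = \frac{1}{10}$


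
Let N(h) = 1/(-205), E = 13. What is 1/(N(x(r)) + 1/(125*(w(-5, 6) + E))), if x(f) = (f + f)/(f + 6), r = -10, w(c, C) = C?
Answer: -97375/434 ≈ -224.37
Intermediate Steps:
x(f) = 2*f/(6 + f) (x(f) = (2*f)/(6 + f) = 2*f/(6 + f))
N(h) = -1/205
1/(N(x(r)) + 1/(125*(w(-5, 6) + E))) = 1/(-1/205 + 1/(125*(6 + 13))) = 1/(-1/205 + 1/(125*19)) = 1/(-1/205 + 1/2375) = 1/(-434/97375) = -97375/434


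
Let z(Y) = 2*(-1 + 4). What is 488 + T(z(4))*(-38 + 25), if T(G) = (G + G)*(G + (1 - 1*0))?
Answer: -604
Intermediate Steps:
z(Y) = 6 (z(Y) = 2*3 = 6)
T(G) = 2*G*(1 + G) (T(G) = (2*G)*(G + (1 + 0)) = (2*G)*(G + 1) = (2*G)*(1 + G) = 2*G*(1 + G))
488 + T(z(4))*(-38 + 25) = 488 + (2*6*(1 + 6))*(-38 + 25) = 488 + (2*6*7)*(-13) = 488 + 84*(-13) = 488 - 1092 = -604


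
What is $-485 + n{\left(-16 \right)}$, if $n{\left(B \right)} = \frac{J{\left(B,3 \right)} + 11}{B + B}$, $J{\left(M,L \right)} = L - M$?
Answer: $- \frac{7775}{16} \approx -485.94$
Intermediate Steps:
$n{\left(B \right)} = \frac{14 - B}{2 B}$ ($n{\left(B \right)} = \frac{\left(3 - B\right) + 11}{B + B} = \frac{14 - B}{2 B}$)
$-485 + n{\left(-16 \right)} = -485 + \frac{14 - -16}{2 \left(-16\right)} = -485 + \frac{1}{2} \left(- \frac{1}{16}\right) \left(14 + 16\right) = -485 + \frac{1}{2} \left(- \frac{1}{16}\right) 30 = -485 - \frac{15}{16} = - \frac{7775}{16}$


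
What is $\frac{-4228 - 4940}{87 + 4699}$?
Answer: $- \frac{4584}{2393} \approx -1.9156$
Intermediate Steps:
$\frac{-4228 - 4940}{87 + 4699} = - \frac{9168}{4786} = \left(-9168\right) \frac{1}{4786} = - \frac{4584}{2393}$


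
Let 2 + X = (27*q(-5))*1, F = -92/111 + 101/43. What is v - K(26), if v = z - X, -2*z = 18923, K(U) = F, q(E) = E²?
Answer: -96758447/9546 ≈ -10136.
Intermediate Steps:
F = 7255/4773 (F = -92*1/111 + 101*(1/43) = -92/111 + 101/43 = 7255/4773 ≈ 1.5200)
K(U) = 7255/4773
X = 673 (X = -2 + (27*(-5)²)*1 = -2 + (27*25)*1 = -2 + 675*1 = -2 + 675 = 673)
z = -18923/2 (z = -½*18923 = -18923/2 ≈ -9461.5)
v = -20269/2 (v = -18923/2 - 1*673 = -18923/2 - 673 = -20269/2 ≈ -10135.)
v - K(26) = -20269/2 - 1*7255/4773 = -20269/2 - 7255/4773 = -96758447/9546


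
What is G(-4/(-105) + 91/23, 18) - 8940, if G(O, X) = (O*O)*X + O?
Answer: -16813877011/1944075 ≈ -8648.8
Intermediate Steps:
G(O, X) = O + X*O**2 (G(O, X) = O**2*X + O = X*O**2 + O = O + X*O**2)
G(-4/(-105) + 91/23, 18) - 8940 = (-4/(-105) + 91/23)*(1 + (-4/(-105) + 91/23)*18) - 8940 = (-4*(-1/105) + 91*(1/23))*(1 + (-4*(-1/105) + 91*(1/23))*18) - 8940 = (4/105 + 91/23)*(1 + (4/105 + 91/23)*18) - 8940 = 9647*(1 + (9647/2415)*18)/2415 - 8940 = 9647*(1 + 57882/805)/2415 - 8940 = (9647/2415)*(58687/805) - 8940 = 566153489/1944075 - 8940 = -16813877011/1944075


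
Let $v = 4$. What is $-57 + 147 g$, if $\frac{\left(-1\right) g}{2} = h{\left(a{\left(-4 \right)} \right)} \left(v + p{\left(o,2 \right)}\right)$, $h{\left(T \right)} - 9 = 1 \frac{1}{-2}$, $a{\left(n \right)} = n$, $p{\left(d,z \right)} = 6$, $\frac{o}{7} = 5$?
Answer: $-25047$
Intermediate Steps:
$o = 35$ ($o = 7 \cdot 5 = 35$)
$h{\left(T \right)} = \frac{17}{2}$ ($h{\left(T \right)} = 9 + 1 \frac{1}{-2} = 9 + 1 \left(- \frac{1}{2}\right) = 9 - \frac{1}{2} = \frac{17}{2}$)
$g = -170$ ($g = - 2 \frac{17 \left(4 + 6\right)}{2} = - 2 \cdot \frac{17}{2} \cdot 10 = \left(-2\right) 85 = -170$)
$-57 + 147 g = -57 + 147 \left(-170\right) = -57 - 24990 = -25047$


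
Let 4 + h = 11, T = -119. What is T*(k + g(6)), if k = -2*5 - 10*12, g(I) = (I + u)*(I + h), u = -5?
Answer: 13923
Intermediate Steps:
h = 7 (h = -4 + 11 = 7)
g(I) = (-5 + I)*(7 + I) (g(I) = (I - 5)*(I + 7) = (-5 + I)*(7 + I))
k = -130 (k = -10 - 120 = -130)
T*(k + g(6)) = -119*(-130 + (-35 + 6² + 2*6)) = -119*(-130 + (-35 + 36 + 12)) = -119*(-130 + 13) = -119*(-117) = 13923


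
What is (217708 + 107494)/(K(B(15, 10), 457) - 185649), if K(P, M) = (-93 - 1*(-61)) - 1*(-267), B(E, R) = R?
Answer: -162601/92707 ≈ -1.7539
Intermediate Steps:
K(P, M) = 235 (K(P, M) = (-93 + 61) + 267 = -32 + 267 = 235)
(217708 + 107494)/(K(B(15, 10), 457) - 185649) = (217708 + 107494)/(235 - 185649) = 325202/(-185414) = 325202*(-1/185414) = -162601/92707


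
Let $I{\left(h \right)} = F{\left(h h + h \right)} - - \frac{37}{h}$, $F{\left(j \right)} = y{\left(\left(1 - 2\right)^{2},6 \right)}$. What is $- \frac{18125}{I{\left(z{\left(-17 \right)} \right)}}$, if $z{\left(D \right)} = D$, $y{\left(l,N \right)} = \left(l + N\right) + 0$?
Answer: $- \frac{308125}{82} \approx -3757.6$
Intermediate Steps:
$y{\left(l,N \right)} = N + l$ ($y{\left(l,N \right)} = \left(N + l\right) + 0 = N + l$)
$F{\left(j \right)} = 7$ ($F{\left(j \right)} = 6 + \left(1 - 2\right)^{2} = 6 + \left(-1\right)^{2} = 6 + 1 = 7$)
$I{\left(h \right)} = 7 + \frac{37}{h}$ ($I{\left(h \right)} = 7 - - \frac{37}{h} = 7 + \frac{37}{h}$)
$- \frac{18125}{I{\left(z{\left(-17 \right)} \right)}} = - \frac{18125}{7 + \frac{37}{-17}} = - \frac{18125}{7 + 37 \left(- \frac{1}{17}\right)} = - \frac{18125}{7 - \frac{37}{17}} = - \frac{18125}{\frac{82}{17}} = \left(-18125\right) \frac{17}{82} = - \frac{308125}{82}$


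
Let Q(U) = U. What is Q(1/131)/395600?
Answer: 1/51823600 ≈ 1.9296e-8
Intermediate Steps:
Q(1/131)/395600 = 1/(131*395600) = (1/131)*(1/395600) = 1/51823600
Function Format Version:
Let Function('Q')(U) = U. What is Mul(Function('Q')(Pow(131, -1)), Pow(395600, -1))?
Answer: Rational(1, 51823600) ≈ 1.9296e-8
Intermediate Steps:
Mul(Function('Q')(Pow(131, -1)), Pow(395600, -1)) = Mul(Pow(131, -1), Pow(395600, -1)) = Mul(Rational(1, 131), Rational(1, 395600)) = Rational(1, 51823600)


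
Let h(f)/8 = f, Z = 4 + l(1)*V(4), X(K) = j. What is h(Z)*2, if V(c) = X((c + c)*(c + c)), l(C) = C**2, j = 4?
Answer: 128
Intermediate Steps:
X(K) = 4
V(c) = 4
Z = 8 (Z = 4 + 1**2*4 = 4 + 1*4 = 4 + 4 = 8)
h(f) = 8*f
h(Z)*2 = (8*8)*2 = 64*2 = 128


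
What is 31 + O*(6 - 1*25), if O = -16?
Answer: 335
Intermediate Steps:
31 + O*(6 - 1*25) = 31 - 16*(6 - 1*25) = 31 - 16*(6 - 25) = 31 - 16*(-19) = 31 + 304 = 335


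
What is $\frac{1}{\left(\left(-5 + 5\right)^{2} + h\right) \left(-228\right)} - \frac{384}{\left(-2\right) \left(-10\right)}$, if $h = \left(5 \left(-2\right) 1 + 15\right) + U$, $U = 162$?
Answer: $- \frac{3655301}{190380} \approx -19.2$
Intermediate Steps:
$h = 167$ ($h = \left(5 \left(-2\right) 1 + 15\right) + 162 = \left(\left(-10\right) 1 + 15\right) + 162 = \left(-10 + 15\right) + 162 = 5 + 162 = 167$)
$\frac{1}{\left(\left(-5 + 5\right)^{2} + h\right) \left(-228\right)} - \frac{384}{\left(-2\right) \left(-10\right)} = \frac{1}{\left(\left(-5 + 5\right)^{2} + 167\right) \left(-228\right)} - \frac{384}{\left(-2\right) \left(-10\right)} = \frac{1}{0^{2} + 167} \left(- \frac{1}{228}\right) - \frac{384}{20} = \frac{1}{0 + 167} \left(- \frac{1}{228}\right) - \frac{96}{5} = \frac{1}{167} \left(- \frac{1}{228}\right) - \frac{96}{5} = - \frac{1}{38076} - \frac{96}{5} = - \frac{3655301}{190380}$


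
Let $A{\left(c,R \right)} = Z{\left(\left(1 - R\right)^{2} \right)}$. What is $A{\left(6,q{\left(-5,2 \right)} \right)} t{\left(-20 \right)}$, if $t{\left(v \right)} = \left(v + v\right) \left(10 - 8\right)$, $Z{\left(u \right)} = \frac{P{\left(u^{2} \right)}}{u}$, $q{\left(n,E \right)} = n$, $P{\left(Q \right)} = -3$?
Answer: $\frac{20}{3} \approx 6.6667$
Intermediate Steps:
$Z{\left(u \right)} = - \frac{3}{u}$
$t{\left(v \right)} = 4 v$ ($t{\left(v \right)} = 2 v 2 = 4 v$)
$A{\left(c,R \right)} = - \frac{3}{\left(1 - R\right)^{2}}$
$A{\left(6,q{\left(-5,2 \right)} \right)} t{\left(-20 \right)} = - \frac{3}{\left(-1 - 5\right)^{2}} \cdot 4 \left(-20\right) = - \frac{3}{36} \left(-80\right) = \left(-3\right) \frac{1}{36} \left(-80\right) = \left(- \frac{1}{12}\right) \left(-80\right) = \frac{20}{3}$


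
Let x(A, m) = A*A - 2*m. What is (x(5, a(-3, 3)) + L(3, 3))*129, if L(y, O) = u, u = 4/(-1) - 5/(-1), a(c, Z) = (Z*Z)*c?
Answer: 10320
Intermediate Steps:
a(c, Z) = c*Z² (a(c, Z) = Z²*c = c*Z²)
x(A, m) = A² - 2*m
u = 1 (u = 4*(-1) - 5*(-1) = -4 + 5 = 1)
L(y, O) = 1
(x(5, a(-3, 3)) + L(3, 3))*129 = ((5² - (-6)*3²) + 1)*129 = ((25 - (-6)*9) + 1)*129 = ((25 - 2*(-27)) + 1)*129 = ((25 + 54) + 1)*129 = (79 + 1)*129 = 80*129 = 10320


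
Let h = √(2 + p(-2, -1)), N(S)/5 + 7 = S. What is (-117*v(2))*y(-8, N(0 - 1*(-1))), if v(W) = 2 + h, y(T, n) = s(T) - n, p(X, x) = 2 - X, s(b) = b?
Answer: -5148 - 2574*√6 ≈ -11453.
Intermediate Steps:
N(S) = -35 + 5*S
h = √6 (h = √(2 + (2 - 1*(-2))) = √(2 + (2 + 2)) = √(2 + 4) = √6 ≈ 2.4495)
y(T, n) = T - n
v(W) = 2 + √6
(-117*v(2))*y(-8, N(0 - 1*(-1))) = (-117*(2 + √6))*(-8 - (-35 + 5*(0 - 1*(-1)))) = (-234 - 117*√6)*(-8 - (-35 + 5*(0 + 1))) = (-234 - 117*√6)*(-8 - (-35 + 5*1)) = (-234 - 117*√6)*(-8 - (-35 + 5)) = (-234 - 117*√6)*(-8 - 1*(-30)) = (-234 - 117*√6)*(-8 + 30) = (-234 - 117*√6)*22 = -5148 - 2574*√6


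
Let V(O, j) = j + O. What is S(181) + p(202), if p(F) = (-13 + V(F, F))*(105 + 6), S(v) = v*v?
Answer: 76162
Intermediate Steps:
V(O, j) = O + j
S(v) = v²
p(F) = -1443 + 222*F (p(F) = (-13 + (F + F))*(105 + 6) = (-13 + 2*F)*111 = -1443 + 222*F)
S(181) + p(202) = 181² + (-1443 + 222*202) = 32761 + (-1443 + 44844) = 32761 + 43401 = 76162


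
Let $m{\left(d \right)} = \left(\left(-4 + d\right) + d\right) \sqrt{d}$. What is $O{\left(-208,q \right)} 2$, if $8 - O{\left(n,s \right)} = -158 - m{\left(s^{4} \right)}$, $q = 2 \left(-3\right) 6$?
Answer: $8707119308$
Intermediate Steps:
$q = -36$ ($q = \left(-6\right) 6 = -36$)
$m{\left(d \right)} = \sqrt{d} \left(-4 + 2 d\right)$ ($m{\left(d \right)} = \left(-4 + 2 d\right) \sqrt{d} = \sqrt{d} \left(-4 + 2 d\right)$)
$O{\left(n,s \right)} = 166 + 2 \sqrt{s^{4}} \left(-2 + s^{4}\right)$ ($O{\left(n,s \right)} = 8 - \left(-158 - 2 \sqrt{s^{4}} \left(-2 + s^{4}\right)\right) = 8 + \left(158 + 2 \sqrt{s^{4}} \left(-2 + s^{4}\right)\right) = 166 + 2 \sqrt{s^{4}} \left(-2 + s^{4}\right)$)
$O{\left(-208,q \right)} 2 = \left(166 + 2 \sqrt{\left(-36\right)^{4}} \left(-2 + \left(-36\right)^{4}\right)\right) 2 = \left(166 + 2 \sqrt{1679616} \left(-2 + 1679616\right)\right) 2 = \left(166 + 2 \cdot 1296 \cdot 1679614\right) 2 = \left(166 + 4353559488\right) 2 = 4353559654 \cdot 2 = 8707119308$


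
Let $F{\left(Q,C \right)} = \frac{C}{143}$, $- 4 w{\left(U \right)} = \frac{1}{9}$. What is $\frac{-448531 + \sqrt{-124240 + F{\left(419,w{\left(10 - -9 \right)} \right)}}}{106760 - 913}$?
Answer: $- \frac{448531}{105847} + \frac{i \sqrt{91461015503}}{90816726} \approx -4.2375 + 0.0033301 i$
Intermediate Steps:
$w{\left(U \right)} = - \frac{1}{36}$ ($w{\left(U \right)} = - \frac{1}{4 \cdot 9} = \left(- \frac{1}{4}\right) \frac{1}{9} = - \frac{1}{36}$)
$F{\left(Q,C \right)} = \frac{C}{143}$ ($F{\left(Q,C \right)} = C \frac{1}{143} = \frac{C}{143}$)
$\frac{-448531 + \sqrt{-124240 + F{\left(419,w{\left(10 - -9 \right)} \right)}}}{106760 - 913} = \frac{-448531 + \sqrt{-124240 + \frac{1}{143} \left(- \frac{1}{36}\right)}}{106760 - 913} = \frac{-448531 + \sqrt{-124240 - \frac{1}{5148}}}{105847} = \left(-448531 + \sqrt{- \frac{639587521}{5148}}\right) \frac{1}{105847} = \left(-448531 + \frac{i \sqrt{91461015503}}{858}\right) \frac{1}{105847} = - \frac{448531}{105847} + \frac{i \sqrt{91461015503}}{90816726}$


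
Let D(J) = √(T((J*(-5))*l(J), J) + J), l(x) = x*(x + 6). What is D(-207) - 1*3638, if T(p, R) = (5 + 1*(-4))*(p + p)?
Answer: -3638 + 3*√9569587 ≈ 5642.4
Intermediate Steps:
l(x) = x*(6 + x)
T(p, R) = 2*p (T(p, R) = (5 - 4)*(2*p) = 1*(2*p) = 2*p)
D(J) = √(J - 10*J²*(6 + J)) (D(J) = √(2*((J*(-5))*(J*(6 + J))) + J) = √(2*((-5*J)*(J*(6 + J))) + J) = √(2*(-5*J²*(6 + J)) + J) = √(-10*J²*(6 + J) + J) = √(J - 10*J²*(6 + J)))
D(-207) - 1*3638 = √(-207*(1 - 10*(-207)*(6 - 207))) - 1*3638 = √(-207*(1 - 10*(-207)*(-201))) - 3638 = √(-207*(1 - 416070)) - 3638 = √(-207*(-416069)) - 3638 = √86126283 - 3638 = 3*√9569587 - 3638 = -3638 + 3*√9569587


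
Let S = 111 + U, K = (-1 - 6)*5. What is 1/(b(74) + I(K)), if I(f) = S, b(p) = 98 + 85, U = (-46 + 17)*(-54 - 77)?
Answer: 1/4093 ≈ 0.00024432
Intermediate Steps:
U = 3799 (U = -29*(-131) = 3799)
K = -35 (K = -7*5 = -35)
b(p) = 183
S = 3910 (S = 111 + 3799 = 3910)
I(f) = 3910
1/(b(74) + I(K)) = 1/(183 + 3910) = 1/4093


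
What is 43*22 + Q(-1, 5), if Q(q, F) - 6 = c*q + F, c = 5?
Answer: 952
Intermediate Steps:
Q(q, F) = 6 + F + 5*q (Q(q, F) = 6 + (5*q + F) = 6 + (F + 5*q) = 6 + F + 5*q)
43*22 + Q(-1, 5) = 43*22 + (6 + 5 + 5*(-1)) = 946 + (6 + 5 - 5) = 946 + 6 = 952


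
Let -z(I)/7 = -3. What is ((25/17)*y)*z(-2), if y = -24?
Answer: -12600/17 ≈ -741.18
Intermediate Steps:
z(I) = 21 (z(I) = -7*(-3) = 21)
((25/17)*y)*z(-2) = ((25/17)*(-24))*21 = -600/17*21 = -12600/17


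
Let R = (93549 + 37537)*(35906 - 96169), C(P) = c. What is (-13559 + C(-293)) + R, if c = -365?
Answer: -7899649542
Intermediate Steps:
C(P) = -365
R = -7899635618 (R = 131086*(-60263) = -7899635618)
(-13559 + C(-293)) + R = (-13559 - 365) - 7899635618 = -13924 - 7899635618 = -7899649542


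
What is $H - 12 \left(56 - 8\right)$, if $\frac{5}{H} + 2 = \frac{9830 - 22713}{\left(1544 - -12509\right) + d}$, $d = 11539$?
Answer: $- \frac{37030552}{64067} \approx -578.0$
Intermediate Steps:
$H = - \frac{127960}{64067}$ ($H = \frac{5}{-2 + \frac{9830 - 22713}{\left(1544 - -12509\right) + 11539}} = \frac{5}{-2 - \frac{12883}{\left(1544 + 12509\right) + 11539}} = \frac{5}{-2 - \frac{12883}{14053 + 11539}} = \frac{5}{-2 - \frac{12883}{25592}} = \frac{5}{- \frac{64067}{25592}} = 5 \left(- \frac{25592}{64067}\right) = - \frac{127960}{64067} \approx -1.9973$)
$H - 12 \left(56 - 8\right) = - \frac{127960}{64067} - 12 \left(56 - 8\right) = - \frac{127960}{64067} - 576 = - \frac{37030552}{64067}$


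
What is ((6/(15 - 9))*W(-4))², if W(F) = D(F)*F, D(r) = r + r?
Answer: 1024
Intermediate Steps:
D(r) = 2*r
W(F) = 2*F² (W(F) = (2*F)*F = 2*F²)
((6/(15 - 9))*W(-4))² = ((6/(15 - 9))*(2*(-4)²))² = ((6/6)*(2*16))² = ((6*(⅙))*32)² = (1*32)² = 32² = 1024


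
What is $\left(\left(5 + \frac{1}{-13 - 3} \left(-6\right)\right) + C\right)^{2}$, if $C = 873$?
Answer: $\frac{49378729}{64} \approx 7.7154 \cdot 10^{5}$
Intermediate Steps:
$\left(\left(5 + \frac{1}{-13 - 3} \left(-6\right)\right) + C\right)^{2} = \left(\left(5 + \frac{1}{-13 - 3} \left(-6\right)\right) + 873\right)^{2} = \left(\left(5 + \frac{1}{-16} \left(-6\right)\right) + 873\right)^{2} = \left(\left(5 - - \frac{3}{8}\right) + 873\right)^{2} = \left(\left(5 + \frac{3}{8}\right) + 873\right)^{2} = \left(\frac{43}{8} + 873\right)^{2} = \left(\frac{7027}{8}\right)^{2} = \frac{49378729}{64}$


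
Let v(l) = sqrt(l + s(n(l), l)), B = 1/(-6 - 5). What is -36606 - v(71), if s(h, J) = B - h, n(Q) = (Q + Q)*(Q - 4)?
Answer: -36606 - I*sqrt(1142614)/11 ≈ -36606.0 - 97.176*I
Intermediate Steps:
B = -1/11 (B = 1/(-11) = -1/11 ≈ -0.090909)
n(Q) = 2*Q*(-4 + Q) (n(Q) = (2*Q)*(-4 + Q) = 2*Q*(-4 + Q))
s(h, J) = -1/11 - h
v(l) = sqrt(-1/11 + l - 2*l*(-4 + l)) (v(l) = sqrt(l + (-1/11 - 2*l*(-4 + l))) = sqrt(-1/11 + l - 2*l*(-4 + l)))
-36606 - v(71) = -36606 - sqrt(-11 - 242*71**2 + 1089*71)/11 = -36606 - sqrt(-11 - 242*5041 + 77319)/11 = -36606 - sqrt(-11 - 1219922 + 77319)/11 = -36606 - sqrt(-1142614)/11 = -36606 - I*sqrt(1142614)/11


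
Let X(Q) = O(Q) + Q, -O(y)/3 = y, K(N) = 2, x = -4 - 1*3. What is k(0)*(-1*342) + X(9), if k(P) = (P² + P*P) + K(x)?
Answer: -702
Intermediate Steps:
x = -7 (x = -4 - 3 = -7)
O(y) = -3*y
X(Q) = -2*Q (X(Q) = -3*Q + Q = -2*Q)
k(P) = 2 + 2*P² (k(P) = (P² + P*P) + 2 = (P² + P²) + 2 = 2*P² + 2 = 2 + 2*P²)
k(0)*(-1*342) + X(9) = (2 + 2*0²)*(-1*342) - 2*9 = (2 + 2*0)*(-342) - 18 = (2 + 0)*(-342) - 18 = 2*(-342) - 18 = -684 - 18 = -702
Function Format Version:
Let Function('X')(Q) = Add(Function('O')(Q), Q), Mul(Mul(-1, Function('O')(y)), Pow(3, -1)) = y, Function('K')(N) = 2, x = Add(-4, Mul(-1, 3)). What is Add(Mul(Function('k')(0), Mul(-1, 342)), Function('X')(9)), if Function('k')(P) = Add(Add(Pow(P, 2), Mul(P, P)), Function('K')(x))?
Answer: -702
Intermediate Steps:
x = -7 (x = Add(-4, -3) = -7)
Function('O')(y) = Mul(-3, y)
Function('X')(Q) = Mul(-2, Q) (Function('X')(Q) = Add(Mul(-3, Q), Q) = Mul(-2, Q))
Function('k')(P) = Add(2, Mul(2, Pow(P, 2))) (Function('k')(P) = Add(Add(Pow(P, 2), Mul(P, P)), 2) = Add(Add(Pow(P, 2), Pow(P, 2)), 2) = Add(Mul(2, Pow(P, 2)), 2) = Add(2, Mul(2, Pow(P, 2))))
Add(Mul(Function('k')(0), Mul(-1, 342)), Function('X')(9)) = Add(Mul(Add(2, Mul(2, Pow(0, 2))), Mul(-1, 342)), Mul(-2, 9)) = Add(Mul(Add(2, Mul(2, 0)), -342), -18) = Add(Mul(Add(2, 0), -342), -18) = Add(Mul(2, -342), -18) = Add(-684, -18) = -702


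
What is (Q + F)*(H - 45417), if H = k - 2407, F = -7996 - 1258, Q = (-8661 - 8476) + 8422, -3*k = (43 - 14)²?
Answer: 2593160297/3 ≈ 8.6439e+8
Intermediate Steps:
k = -841/3 (k = -(43 - 14)²/3 = -⅓*29² = -⅓*841 = -841/3 ≈ -280.33)
Q = -8715 (Q = -17137 + 8422 = -8715)
F = -9254
H = -8062/3 (H = -841/3 - 2407 = -8062/3 ≈ -2687.3)
(Q + F)*(H - 45417) = (-8715 - 9254)*(-8062/3 - 45417) = -17969*(-144313/3) = 2593160297/3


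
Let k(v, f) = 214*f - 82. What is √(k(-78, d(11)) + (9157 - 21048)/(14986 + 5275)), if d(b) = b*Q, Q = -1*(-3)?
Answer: √2865105761029/20261 ≈ 83.543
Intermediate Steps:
Q = 3
d(b) = 3*b (d(b) = b*3 = 3*b)
k(v, f) = -82 + 214*f
√(k(-78, d(11)) + (9157 - 21048)/(14986 + 5275)) = √((-82 + 214*(3*11)) + (9157 - 21048)/(14986 + 5275)) = √((-82 + 214*33) - 11891/20261) = √((-82 + 7062) - 11891*1/20261) = √(6980 - 11891/20261) = √(141409889/20261) = √2865105761029/20261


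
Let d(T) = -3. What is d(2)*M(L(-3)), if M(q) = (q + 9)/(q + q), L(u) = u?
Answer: 3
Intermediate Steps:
M(q) = (9 + q)/(2*q) (M(q) = (9 + q)/((2*q)) = (9 + q)*(1/(2*q)) = (9 + q)/(2*q))
d(2)*M(L(-3)) = -3*(9 - 3)/(2*(-3)) = -3*(-1)*6/(2*3) = -3*(-1) = 3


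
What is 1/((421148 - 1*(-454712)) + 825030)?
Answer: 1/1700890 ≈ 5.8793e-7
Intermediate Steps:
1/((421148 - 1*(-454712)) + 825030) = 1/((421148 + 454712) + 825030) = 1/(875860 + 825030) = 1/1700890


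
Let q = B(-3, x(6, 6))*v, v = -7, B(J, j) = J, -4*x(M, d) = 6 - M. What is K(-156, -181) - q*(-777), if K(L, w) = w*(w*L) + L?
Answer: -5094555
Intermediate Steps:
x(M, d) = -3/2 + M/4 (x(M, d) = -(6 - M)/4 = -3/2 + M/4)
q = 21 (q = -3*(-7) = 21)
K(L, w) = L + L*w² (K(L, w) = w*(L*w) + L = L*w² + L = L + L*w²)
K(-156, -181) - q*(-777) = -156*(1 + (-181)²) - 21*(-777) = -156*(1 + 32761) - 1*(-16317) = -156*32762 + 16317 = -5110872 + 16317 = -5094555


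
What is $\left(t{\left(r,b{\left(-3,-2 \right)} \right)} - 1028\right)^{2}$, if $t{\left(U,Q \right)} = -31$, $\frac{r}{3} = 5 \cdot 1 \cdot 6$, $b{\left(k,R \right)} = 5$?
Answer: $1121481$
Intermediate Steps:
$r = 90$ ($r = 3 \cdot 5 \cdot 1 \cdot 6 = 3 \cdot 5 \cdot 6 = 3 \cdot 30 = 90$)
$\left(t{\left(r,b{\left(-3,-2 \right)} \right)} - 1028\right)^{2} = \left(-31 - 1028\right)^{2} = \left(-1059\right)^{2} = 1121481$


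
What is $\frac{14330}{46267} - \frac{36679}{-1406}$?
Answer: $\frac{1717175273}{65051402} \approx 26.397$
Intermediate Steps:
$\frac{14330}{46267} - \frac{36679}{-1406} = 14330 \cdot \frac{1}{46267} - - \frac{36679}{1406} = \frac{14330}{46267} + \frac{36679}{1406} = \frac{1717175273}{65051402}$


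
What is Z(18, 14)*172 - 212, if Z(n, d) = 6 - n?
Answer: -2276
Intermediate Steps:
Z(18, 14)*172 - 212 = (6 - 1*18)*172 - 212 = (6 - 18)*172 - 212 = -12*172 - 212 = -2064 - 212 = -2276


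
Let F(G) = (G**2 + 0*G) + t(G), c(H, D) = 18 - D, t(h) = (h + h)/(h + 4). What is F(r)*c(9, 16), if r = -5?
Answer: 70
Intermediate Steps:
t(h) = 2*h/(4 + h) (t(h) = (2*h)/(4 + h) = 2*h/(4 + h))
F(G) = G**2 + 2*G/(4 + G) (F(G) = (G**2 + 0*G) + 2*G/(4 + G) = (G**2 + 0) + 2*G/(4 + G) = G**2 + 2*G/(4 + G))
F(r)*c(9, 16) = (-5*(2 - 5*(4 - 5))/(4 - 5))*(18 - 1*16) = (-5*(2 - 5*(-1))/(-1))*(18 - 16) = -5*(-1)*(2 + 5)*2 = -5*(-1)*7*2 = 35*2 = 70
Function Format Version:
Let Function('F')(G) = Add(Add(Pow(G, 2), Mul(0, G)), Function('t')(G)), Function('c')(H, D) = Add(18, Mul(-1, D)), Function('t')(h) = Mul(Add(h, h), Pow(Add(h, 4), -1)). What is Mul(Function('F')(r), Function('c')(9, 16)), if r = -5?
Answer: 70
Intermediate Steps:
Function('t')(h) = Mul(2, h, Pow(Add(4, h), -1)) (Function('t')(h) = Mul(Mul(2, h), Pow(Add(4, h), -1)) = Mul(2, h, Pow(Add(4, h), -1)))
Function('F')(G) = Add(Pow(G, 2), Mul(2, G, Pow(Add(4, G), -1))) (Function('F')(G) = Add(Add(Pow(G, 2), Mul(0, G)), Mul(2, G, Pow(Add(4, G), -1))) = Add(Add(Pow(G, 2), 0), Mul(2, G, Pow(Add(4, G), -1))) = Add(Pow(G, 2), Mul(2, G, Pow(Add(4, G), -1))))
Mul(Function('F')(r), Function('c')(9, 16)) = Mul(Mul(-5, Pow(Add(4, -5), -1), Add(2, Mul(-5, Add(4, -5)))), Add(18, Mul(-1, 16))) = Mul(Mul(-5, Pow(-1, -1), Add(2, Mul(-5, -1))), Add(18, -16)) = Mul(Mul(-5, -1, Add(2, 5)), 2) = Mul(Mul(-5, -1, 7), 2) = Mul(35, 2) = 70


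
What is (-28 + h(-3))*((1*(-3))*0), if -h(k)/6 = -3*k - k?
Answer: 0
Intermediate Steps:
h(k) = 24*k (h(k) = -6*(-3*k - k) = -(-24)*k = 24*k)
(-28 + h(-3))*((1*(-3))*0) = (-28 + 24*(-3))*((1*(-3))*0) = (-28 - 72)*(-3*0) = -100*0 = 0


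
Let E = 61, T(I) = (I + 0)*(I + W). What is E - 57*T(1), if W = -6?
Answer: 346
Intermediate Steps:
T(I) = I*(-6 + I) (T(I) = (I + 0)*(I - 6) = I*(-6 + I))
E - 57*T(1) = 61 - 57*(-6 + 1) = 61 - 57*(-5) = 61 + 285 = 346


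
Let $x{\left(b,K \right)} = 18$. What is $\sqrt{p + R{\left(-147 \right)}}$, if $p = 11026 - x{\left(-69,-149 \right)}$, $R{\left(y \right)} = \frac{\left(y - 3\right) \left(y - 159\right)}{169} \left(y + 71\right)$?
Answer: $\frac{4 i \sqrt{101753}}{13} \approx 98.15 i$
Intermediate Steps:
$R{\left(y \right)} = \frac{\left(-159 + y\right) \left(-3 + y\right) \left(71 + y\right)}{169}$ ($R{\left(y \right)} = \left(-3 + y\right) \left(-159 + y\right) \frac{1}{169} \left(71 + y\right) = \left(-159 + y\right) \left(-3 + y\right) \frac{1}{169} \left(71 + y\right) = \frac{\left(-159 + y\right) \left(-3 + y\right)}{169} \left(71 + y\right) = \frac{\left(-159 + y\right) \left(-3 + y\right) \left(71 + y\right)}{169}$)
$p = 11008$ ($p = 11026 - 18 = 11008$)
$\sqrt{p + R{\left(-147 \right)}} = \sqrt{11008 + \left(\frac{33867}{169} - - \frac{1620675}{169} - \frac{7 \left(-147\right)^{2}}{13} + \frac{\left(-147\right)^{3}}{169}\right)} = \sqrt{11008 + \left(\frac{33867}{169} + \frac{1620675}{169} - \frac{151263}{13} + \frac{1}{169} \left(-3176523\right)\right)} = \sqrt{11008 + \left(\frac{33867}{169} + \frac{1620675}{169} - \frac{151263}{13} - \frac{3176523}{169}\right)} = \sqrt{11008 - \frac{3488400}{169}} = \sqrt{- \frac{1628048}{169}} = \frac{4 i \sqrt{101753}}{13}$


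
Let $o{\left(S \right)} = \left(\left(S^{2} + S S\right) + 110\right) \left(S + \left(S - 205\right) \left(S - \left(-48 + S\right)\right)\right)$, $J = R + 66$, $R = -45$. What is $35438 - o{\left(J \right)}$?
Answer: $8775950$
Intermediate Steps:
$J = 21$ ($J = -45 + 66 = 21$)
$o{\left(S \right)} = \left(-9840 + 49 S\right) \left(110 + 2 S^{2}\right)$ ($o{\left(S \right)} = \left(\left(S^{2} + S^{2}\right) + 110\right) \left(S + \left(-205 + S\right) 48\right) = \left(2 S^{2} + 110\right) \left(S + \left(-9840 + 48 S\right)\right) = \left(110 + 2 S^{2}\right) \left(-9840 + 49 S\right) = \left(-9840 + 49 S\right) \left(110 + 2 S^{2}\right)$)
$35438 - o{\left(J \right)} = 35438 - \left(-1082400 - 19680 \cdot 21^{2} + 98 \cdot 21^{3} + 5390 \cdot 21\right) = 35438 - \left(-1082400 - 8678880 + 98 \cdot 9261 + 113190\right) = 35438 - \left(-1082400 - 8678880 + 907578 + 113190\right) = 35438 - -8740512 = 35438 + 8740512 = 8775950$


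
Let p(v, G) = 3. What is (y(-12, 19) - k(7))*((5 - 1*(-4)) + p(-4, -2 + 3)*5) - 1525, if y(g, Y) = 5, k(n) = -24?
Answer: -829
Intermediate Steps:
(y(-12, 19) - k(7))*((5 - 1*(-4)) + p(-4, -2 + 3)*5) - 1525 = (5 - 1*(-24))*((5 - 1*(-4)) + 3*5) - 1525 = (5 + 24)*((5 + 4) + 15) - 1525 = 29*(9 + 15) - 1525 = 29*24 - 1525 = 696 - 1525 = -829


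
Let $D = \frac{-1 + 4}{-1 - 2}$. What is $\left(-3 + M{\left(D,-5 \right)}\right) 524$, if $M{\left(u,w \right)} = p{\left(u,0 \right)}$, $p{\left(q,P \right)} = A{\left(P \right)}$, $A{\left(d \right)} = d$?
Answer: $-1572$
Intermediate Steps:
$D = -1$ ($D = \frac{3}{-3} = 3 \left(- \frac{1}{3}\right) = -1$)
$p{\left(q,P \right)} = P$
$M{\left(u,w \right)} = 0$
$\left(-3 + M{\left(D,-5 \right)}\right) 524 = \left(-3 + 0\right) 524 = \left(-3\right) 524 = -1572$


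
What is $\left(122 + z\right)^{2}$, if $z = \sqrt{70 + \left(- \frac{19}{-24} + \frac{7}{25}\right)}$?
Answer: $\frac{\left(7320 + \sqrt{255858}\right)^{2}}{3600} \approx 17012.0$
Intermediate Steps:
$z = \frac{\sqrt{255858}}{60}$ ($z = \sqrt{70 + \left(\left(-19\right) \left(- \frac{1}{24}\right) + 7 \cdot \frac{1}{25}\right)} = \sqrt{70 + \left(\frac{19}{24} + \frac{7}{25}\right)} = \sqrt{70 + \frac{643}{600}} = \sqrt{\frac{42643}{600}} = \frac{\sqrt{255858}}{60} \approx 8.4304$)
$\left(122 + z\right)^{2} = \left(122 + \frac{\sqrt{255858}}{60}\right)^{2}$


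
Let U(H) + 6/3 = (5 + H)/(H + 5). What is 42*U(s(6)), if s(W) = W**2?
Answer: -42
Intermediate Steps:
U(H) = -1 (U(H) = -2 + (5 + H)/(H + 5) = -2 + (5 + H)/(5 + H) = -2 + 1 = -1)
42*U(s(6)) = 42*(-1) = -42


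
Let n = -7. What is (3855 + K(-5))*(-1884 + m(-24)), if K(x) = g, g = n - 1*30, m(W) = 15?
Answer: -7135842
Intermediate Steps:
g = -37 (g = -7 - 1*30 = -7 - 30 = -37)
K(x) = -37
(3855 + K(-5))*(-1884 + m(-24)) = (3855 - 37)*(-1884 + 15) = 3818*(-1869) = -7135842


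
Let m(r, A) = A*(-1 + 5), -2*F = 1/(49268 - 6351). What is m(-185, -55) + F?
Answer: -18883481/85834 ≈ -220.00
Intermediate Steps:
F = -1/85834 (F = -1/(2*(49268 - 6351)) = -1/2/42917 = -1/2*1/42917 = -1/85834 ≈ -1.1650e-5)
m(r, A) = 4*A (m(r, A) = A*4 = 4*A)
m(-185, -55) + F = 4*(-55) - 1/85834 = -220 - 1/85834 = -18883481/85834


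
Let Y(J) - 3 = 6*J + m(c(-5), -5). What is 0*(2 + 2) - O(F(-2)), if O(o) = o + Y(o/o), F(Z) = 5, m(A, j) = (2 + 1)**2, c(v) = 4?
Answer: -23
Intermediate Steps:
m(A, j) = 9 (m(A, j) = 3**2 = 9)
Y(J) = 12 + 6*J (Y(J) = 3 + (6*J + 9) = 3 + (9 + 6*J) = 12 + 6*J)
O(o) = 18 + o (O(o) = o + (12 + 6*(o/o)) = o + (12 + 6*1) = o + (12 + 6) = o + 18 = 18 + o)
0*(2 + 2) - O(F(-2)) = 0*(2 + 2) - (18 + 5) = 0*4 - 1*23 = 0 - 23 = -23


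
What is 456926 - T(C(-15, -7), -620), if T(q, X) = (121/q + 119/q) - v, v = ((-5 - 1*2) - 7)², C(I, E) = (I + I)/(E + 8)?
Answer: 457130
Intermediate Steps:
C(I, E) = 2*I/(8 + E) (C(I, E) = (2*I)/(8 + E) = 2*I/(8 + E))
v = 196 (v = ((-5 - 2) - 7)² = (-7 - 7)² = (-14)² = 196)
T(q, X) = -196 + 240/q (T(q, X) = (121/q + 119/q) - 1*196 = 240/q - 196 = -196 + 240/q)
456926 - T(C(-15, -7), -620) = 456926 - (-196 + 240/((2*(-15)/(8 - 7)))) = 456926 - (-196 + 240/((2*(-15)/1))) = 456926 - (-196 + 240/((2*(-15)*1))) = 456926 - (-196 + 240/(-30)) = 456926 - (-196 + 240*(-1/30)) = 456926 - (-196 - 8) = 456926 - 1*(-204) = 456926 + 204 = 457130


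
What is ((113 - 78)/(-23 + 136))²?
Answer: 1225/12769 ≈ 0.095935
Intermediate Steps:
((113 - 78)/(-23 + 136))² = (35/113)² = 1225/12769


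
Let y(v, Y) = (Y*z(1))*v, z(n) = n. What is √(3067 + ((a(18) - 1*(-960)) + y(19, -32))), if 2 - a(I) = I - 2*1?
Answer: √3405 ≈ 58.352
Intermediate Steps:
a(I) = 4 - I (a(I) = 2 - (I - 2*1) = 2 - (I - 2) = 2 - (-2 + I) = 2 + (2 - I) = 4 - I)
y(v, Y) = Y*v (y(v, Y) = (Y*1)*v = Y*v)
√(3067 + ((a(18) - 1*(-960)) + y(19, -32))) = √(3067 + (((4 - 1*18) - 1*(-960)) - 32*19)) = √(3067 + (((4 - 18) + 960) - 608)) = √(3067 + ((-14 + 960) - 608)) = √(3067 + (946 - 608)) = √(3067 + 338) = √3405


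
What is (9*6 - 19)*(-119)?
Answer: -4165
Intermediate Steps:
(9*6 - 19)*(-119) = (54 - 19)*(-119) = 35*(-119) = -4165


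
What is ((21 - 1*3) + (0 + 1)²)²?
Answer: 361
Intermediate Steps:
((21 - 1*3) + (0 + 1)²)² = ((21 - 3) + 1²)² = (18 + 1)² = 19² = 361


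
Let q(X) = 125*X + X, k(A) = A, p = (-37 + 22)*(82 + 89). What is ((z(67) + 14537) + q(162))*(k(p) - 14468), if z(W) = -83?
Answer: -593872578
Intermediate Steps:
p = -2565 (p = -15*171 = -2565)
q(X) = 126*X
((z(67) + 14537) + q(162))*(k(p) - 14468) = ((-83 + 14537) + 126*162)*(-2565 - 14468) = (14454 + 20412)*(-17033) = 34866*(-17033) = -593872578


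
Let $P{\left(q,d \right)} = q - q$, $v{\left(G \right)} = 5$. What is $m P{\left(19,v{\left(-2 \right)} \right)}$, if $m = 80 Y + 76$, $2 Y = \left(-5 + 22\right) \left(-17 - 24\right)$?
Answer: $0$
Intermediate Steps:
$P{\left(q,d \right)} = 0$
$Y = - \frac{697}{2}$ ($Y = \frac{\left(-5 + 22\right) \left(-17 - 24\right)}{2} = \frac{17 \left(-41\right)}{2} = \frac{1}{2} \left(-697\right) = - \frac{697}{2} \approx -348.5$)
$m = -27804$ ($m = 80 \left(- \frac{697}{2}\right) + 76 = -27880 + 76 = -27804$)
$m P{\left(19,v{\left(-2 \right)} \right)} = \left(-27804\right) 0 = 0$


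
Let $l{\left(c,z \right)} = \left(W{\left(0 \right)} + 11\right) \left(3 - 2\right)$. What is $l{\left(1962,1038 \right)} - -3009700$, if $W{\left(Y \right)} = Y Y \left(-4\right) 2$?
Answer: $3009711$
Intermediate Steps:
$W{\left(Y \right)} = - 8 Y^{2}$ ($W{\left(Y \right)} = Y - 4 Y 2 = Y \left(- 8 Y\right) = - 8 Y^{2}$)
$l{\left(c,z \right)} = 11$ ($l{\left(c,z \right)} = \left(- 8 \cdot 0^{2} + 11\right) \left(3 - 2\right) = \left(\left(-8\right) 0 + 11\right) 1 = \left(0 + 11\right) 1 = 11 \cdot 1 = 11$)
$l{\left(1962,1038 \right)} - -3009700 = 11 - -3009700 = 11 + 3009700 = 3009711$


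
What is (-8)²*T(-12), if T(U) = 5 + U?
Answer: -448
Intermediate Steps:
(-8)²*T(-12) = (-8)²*(5 - 12) = 64*(-7) = -448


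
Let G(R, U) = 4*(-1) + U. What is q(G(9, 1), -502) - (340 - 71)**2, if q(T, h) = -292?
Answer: -72653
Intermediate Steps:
G(R, U) = -4 + U
q(G(9, 1), -502) - (340 - 71)**2 = -292 - (340 - 71)**2 = -292 - 1*269**2 = -292 - 1*72361 = -292 - 72361 = -72653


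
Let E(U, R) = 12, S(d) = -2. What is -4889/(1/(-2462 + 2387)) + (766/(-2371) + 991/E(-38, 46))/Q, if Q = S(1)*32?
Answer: 667686433931/1820928 ≈ 3.6667e+5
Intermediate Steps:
Q = -64 (Q = -2*32 = -64)
-4889/(1/(-2462 + 2387)) + (766/(-2371) + 991/E(-38, 46))/Q = -4889/(1/(-2462 + 2387)) + (766/(-2371) + 991/12)/(-64) = -4889/(1/(-75)) + (766*(-1/2371) + 991*(1/12))*(-1/64) = -4889/(-1/75) + (-766/2371 + 991/12)*(-1/64) = -4889*(-75) + (2340469/28452)*(-1/64) = 366675 - 2340469/1820928 = 667686433931/1820928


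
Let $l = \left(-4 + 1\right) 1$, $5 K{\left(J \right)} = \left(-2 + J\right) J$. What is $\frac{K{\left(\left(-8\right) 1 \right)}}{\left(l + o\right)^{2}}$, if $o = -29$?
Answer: $\frac{1}{64} \approx 0.015625$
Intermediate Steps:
$K{\left(J \right)} = \frac{J \left(-2 + J\right)}{5}$ ($K{\left(J \right)} = \frac{\left(-2 + J\right) J}{5} = \frac{J \left(-2 + J\right)}{5}$)
$l = -3$ ($l = \left(-3\right) 1 = -3$)
$\frac{K{\left(\left(-8\right) 1 \right)}}{\left(l + o\right)^{2}} = \frac{\frac{1}{5} \left(\left(-8\right) 1\right) \left(-2 - 8\right)}{\left(-3 - 29\right)^{2}} = \frac{\frac{1}{5} \left(-8\right) \left(-2 - 8\right)}{\left(-32\right)^{2}} = \frac{\frac{1}{5} \left(-8\right) \left(-10\right)}{1024} = 16 \cdot \frac{1}{1024} = \frac{1}{64}$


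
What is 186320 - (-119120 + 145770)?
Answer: 159670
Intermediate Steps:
186320 - (-119120 + 145770) = 186320 - 1*26650 = 186320 - 26650 = 159670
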